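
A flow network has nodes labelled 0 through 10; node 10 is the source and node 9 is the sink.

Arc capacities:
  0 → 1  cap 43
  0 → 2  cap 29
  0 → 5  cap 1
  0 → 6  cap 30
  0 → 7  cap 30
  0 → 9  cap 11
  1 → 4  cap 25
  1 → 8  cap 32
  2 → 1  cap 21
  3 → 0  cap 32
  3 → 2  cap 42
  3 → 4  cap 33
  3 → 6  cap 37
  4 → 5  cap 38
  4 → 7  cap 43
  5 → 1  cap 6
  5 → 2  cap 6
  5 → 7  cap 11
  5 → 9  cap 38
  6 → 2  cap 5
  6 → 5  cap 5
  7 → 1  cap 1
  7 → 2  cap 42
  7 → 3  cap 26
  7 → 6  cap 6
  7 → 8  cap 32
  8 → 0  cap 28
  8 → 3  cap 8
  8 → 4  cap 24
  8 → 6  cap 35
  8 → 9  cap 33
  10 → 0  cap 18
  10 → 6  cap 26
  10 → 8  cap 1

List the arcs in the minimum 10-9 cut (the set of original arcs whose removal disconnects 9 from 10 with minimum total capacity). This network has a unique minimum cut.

augment #1: 10→0→9 push 11
augment #2: 10→8→9 push 1
augment #3: 10→0→5→9 push 1
augment #4: 10→6→5→9 push 5
augment #5: 10→0→1→8→9 push 6
augment #6: 10→6→2→1→8→9 push 5
max flow = 29; residual-reachable set from 10 gives S-side
cut edges (S→T): {(6,2), (6,5), (10,0), (10,8)} total cap 29

Min-cut arcs: {(6,2), (6,5), (10,0), (10,8)} (total capacity 29)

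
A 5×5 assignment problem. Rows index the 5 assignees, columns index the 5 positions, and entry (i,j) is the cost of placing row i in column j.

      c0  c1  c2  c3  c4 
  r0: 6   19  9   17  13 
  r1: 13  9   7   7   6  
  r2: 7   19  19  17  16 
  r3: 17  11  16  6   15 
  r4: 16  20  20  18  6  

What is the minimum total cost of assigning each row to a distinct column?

optimal assignment: row0→col2 (cost 9), row1→col1 (cost 9), row2→col0 (cost 7), row3→col3 (cost 6), row4→col4 (cost 6)
total = 9 + 9 + 7 + 6 + 6 = 37

Minimum assignment cost: 37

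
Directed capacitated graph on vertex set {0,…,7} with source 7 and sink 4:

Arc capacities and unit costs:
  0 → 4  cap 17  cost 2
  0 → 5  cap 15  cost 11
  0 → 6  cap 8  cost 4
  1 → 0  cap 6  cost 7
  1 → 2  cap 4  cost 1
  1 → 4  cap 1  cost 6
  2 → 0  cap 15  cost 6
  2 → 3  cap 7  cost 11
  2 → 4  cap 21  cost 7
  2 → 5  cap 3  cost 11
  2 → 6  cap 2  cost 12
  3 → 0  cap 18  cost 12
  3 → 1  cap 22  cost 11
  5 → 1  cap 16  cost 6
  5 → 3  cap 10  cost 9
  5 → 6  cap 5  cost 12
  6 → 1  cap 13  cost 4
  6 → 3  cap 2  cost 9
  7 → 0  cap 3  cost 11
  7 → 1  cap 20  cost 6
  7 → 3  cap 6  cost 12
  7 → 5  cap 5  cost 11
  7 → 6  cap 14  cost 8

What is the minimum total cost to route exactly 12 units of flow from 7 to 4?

Minimum cost for 12 units: 167

shortest-cost path #1: 7→1→4 push 1 @ unit cost 12 (adds 12)
shortest-cost path #2: 7→0→4 push 3 @ unit cost 13 (adds 39)
shortest-cost path #3: 7→1→2→4 push 4 @ unit cost 14 (adds 56)
shortest-cost path #4: 7→1→0→4 push 4 @ unit cost 15 (adds 60)
total cost = 167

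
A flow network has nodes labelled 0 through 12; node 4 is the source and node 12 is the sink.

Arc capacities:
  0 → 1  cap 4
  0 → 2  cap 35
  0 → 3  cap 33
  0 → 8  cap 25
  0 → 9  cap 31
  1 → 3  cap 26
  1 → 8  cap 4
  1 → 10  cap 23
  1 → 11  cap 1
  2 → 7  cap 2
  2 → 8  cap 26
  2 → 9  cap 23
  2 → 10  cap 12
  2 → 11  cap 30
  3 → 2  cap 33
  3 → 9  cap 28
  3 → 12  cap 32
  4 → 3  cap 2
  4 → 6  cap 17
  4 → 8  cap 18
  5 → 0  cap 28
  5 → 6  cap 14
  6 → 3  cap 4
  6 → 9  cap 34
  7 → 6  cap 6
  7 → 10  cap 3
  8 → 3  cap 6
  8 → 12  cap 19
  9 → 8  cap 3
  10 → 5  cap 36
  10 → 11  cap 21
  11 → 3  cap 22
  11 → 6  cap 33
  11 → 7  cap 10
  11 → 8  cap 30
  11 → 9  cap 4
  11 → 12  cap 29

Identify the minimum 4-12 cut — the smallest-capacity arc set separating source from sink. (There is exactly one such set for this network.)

augment #1: 4→3→12 push 2
augment #2: 4→8→12 push 18
augment #3: 4→6→3→12 push 4
augment #4: 4→6→9→8→12 push 1
augment #5: 4→6→9→8→3→12 push 2
max flow = 27; residual-reachable set from 4 gives S-side
cut edges (S→T): {(4,3), (4,8), (6,3), (9,8)} total cap 27

Min-cut arcs: {(4,3), (4,8), (6,3), (9,8)} (total capacity 27)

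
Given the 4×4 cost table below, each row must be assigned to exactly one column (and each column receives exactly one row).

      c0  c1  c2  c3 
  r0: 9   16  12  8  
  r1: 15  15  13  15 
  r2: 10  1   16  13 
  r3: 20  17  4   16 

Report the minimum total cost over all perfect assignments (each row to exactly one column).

Minimum assignment cost: 28

optimal assignment: row0→col3 (cost 8), row1→col0 (cost 15), row2→col1 (cost 1), row3→col2 (cost 4)
total = 8 + 15 + 1 + 4 = 28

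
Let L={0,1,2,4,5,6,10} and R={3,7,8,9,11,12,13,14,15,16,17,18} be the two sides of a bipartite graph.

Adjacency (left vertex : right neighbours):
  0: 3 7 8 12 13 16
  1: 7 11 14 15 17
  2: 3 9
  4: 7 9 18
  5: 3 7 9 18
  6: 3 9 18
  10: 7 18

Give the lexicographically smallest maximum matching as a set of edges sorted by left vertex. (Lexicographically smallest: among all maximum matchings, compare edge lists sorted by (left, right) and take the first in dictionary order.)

|M| = 6 (so the lex-smallest maximum matching has 6 edges)
process left vertices in ascending order; for each, take the smallest-labelled available neighbour that still permits 6 edges overall, or leave it unmatched if none does
lex-smallest matching: {0-8, 1-11, 2-3, 4-7, 5-9, 6-18}

Lex-smallest maximum matching: {(0,8), (1,11), (2,3), (4,7), (5,9), (6,18)}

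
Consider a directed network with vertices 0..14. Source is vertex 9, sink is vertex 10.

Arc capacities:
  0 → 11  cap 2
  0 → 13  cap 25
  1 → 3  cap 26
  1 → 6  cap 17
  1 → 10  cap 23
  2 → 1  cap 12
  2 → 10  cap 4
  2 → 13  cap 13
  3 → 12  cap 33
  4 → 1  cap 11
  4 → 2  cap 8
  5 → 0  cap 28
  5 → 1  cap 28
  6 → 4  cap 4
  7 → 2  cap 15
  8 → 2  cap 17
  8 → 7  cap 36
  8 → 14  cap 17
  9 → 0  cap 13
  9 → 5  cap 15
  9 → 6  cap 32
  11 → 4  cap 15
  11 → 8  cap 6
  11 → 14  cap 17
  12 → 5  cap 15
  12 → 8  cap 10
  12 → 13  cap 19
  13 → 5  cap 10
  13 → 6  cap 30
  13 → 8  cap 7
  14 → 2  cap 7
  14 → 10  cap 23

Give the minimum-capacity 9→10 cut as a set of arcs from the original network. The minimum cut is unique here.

augment #1: 9→5→1→10 push 15
augment #2: 9→0→11→14→10 push 2
augment #3: 9→6→4→1→10 push 4
augment #4: 9→0→13→5→1→10 push 4
augment #5: 9→0→13→8→2→10 push 4
augment #6: 9→0→13→8→14→10 push 3
max flow = 32; residual-reachable set from 9 gives S-side
cut edges (S→T): {(6,4), (9,0), (9,5)} total cap 32

Min-cut arcs: {(6,4), (9,0), (9,5)} (total capacity 32)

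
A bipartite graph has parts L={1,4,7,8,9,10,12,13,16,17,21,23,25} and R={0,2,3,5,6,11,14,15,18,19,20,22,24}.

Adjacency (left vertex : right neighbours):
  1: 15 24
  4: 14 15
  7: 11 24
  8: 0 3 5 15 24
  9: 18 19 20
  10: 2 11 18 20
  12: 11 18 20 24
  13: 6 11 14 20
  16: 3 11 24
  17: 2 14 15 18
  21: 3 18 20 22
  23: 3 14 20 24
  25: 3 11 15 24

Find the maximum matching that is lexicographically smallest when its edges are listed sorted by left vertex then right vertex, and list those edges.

Lex-smallest maximum matching: {(1,15), (4,14), (7,11), (8,0), (9,19), (10,2), (12,18), (13,6), (16,3), (21,22), (23,20), (25,24)}

|M| = 12 (so the lex-smallest maximum matching has 12 edges)
process left vertices in ascending order; for each, take the smallest-labelled available neighbour that still permits 12 edges overall, or leave it unmatched if none does
lex-smallest matching: {1-15, 4-14, 7-11, 8-0, 9-19, 10-2, 12-18, 13-6, 16-3, 21-22, 23-20, 25-24}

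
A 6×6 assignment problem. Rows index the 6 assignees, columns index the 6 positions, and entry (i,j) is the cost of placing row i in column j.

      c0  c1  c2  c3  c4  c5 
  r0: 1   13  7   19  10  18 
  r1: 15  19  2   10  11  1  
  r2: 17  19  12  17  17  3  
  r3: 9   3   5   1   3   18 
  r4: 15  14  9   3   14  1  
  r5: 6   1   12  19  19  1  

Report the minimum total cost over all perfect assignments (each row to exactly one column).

Minimum assignment cost: 13

optimal assignment: row0→col0 (cost 1), row1→col2 (cost 2), row2→col5 (cost 3), row3→col4 (cost 3), row4→col3 (cost 3), row5→col1 (cost 1)
total = 1 + 2 + 3 + 3 + 3 + 1 = 13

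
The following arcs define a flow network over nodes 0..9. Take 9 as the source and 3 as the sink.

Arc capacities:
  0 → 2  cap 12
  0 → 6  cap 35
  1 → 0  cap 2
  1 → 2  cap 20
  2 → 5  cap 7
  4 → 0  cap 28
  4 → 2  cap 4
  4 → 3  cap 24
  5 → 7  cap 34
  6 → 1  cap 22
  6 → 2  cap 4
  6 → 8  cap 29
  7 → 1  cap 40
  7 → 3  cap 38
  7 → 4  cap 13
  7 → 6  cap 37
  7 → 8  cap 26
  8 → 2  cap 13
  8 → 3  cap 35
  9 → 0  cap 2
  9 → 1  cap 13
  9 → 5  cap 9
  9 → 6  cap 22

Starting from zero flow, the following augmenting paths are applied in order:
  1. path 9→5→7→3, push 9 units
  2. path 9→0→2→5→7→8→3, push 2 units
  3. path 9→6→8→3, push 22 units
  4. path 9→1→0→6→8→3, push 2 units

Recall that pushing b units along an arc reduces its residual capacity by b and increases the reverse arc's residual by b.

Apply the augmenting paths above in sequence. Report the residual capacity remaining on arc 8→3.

Residual capacity of (8,3): 9

after path 1 (9→5→7→3, push 9): res(8,3)=35
after path 2 (9→0→2→5→7→8→3, push 2): res(8,3)=33
after path 3 (9→6→8→3, push 22): res(8,3)=11
after path 4 (9→1→0→6→8→3, push 2): res(8,3)=9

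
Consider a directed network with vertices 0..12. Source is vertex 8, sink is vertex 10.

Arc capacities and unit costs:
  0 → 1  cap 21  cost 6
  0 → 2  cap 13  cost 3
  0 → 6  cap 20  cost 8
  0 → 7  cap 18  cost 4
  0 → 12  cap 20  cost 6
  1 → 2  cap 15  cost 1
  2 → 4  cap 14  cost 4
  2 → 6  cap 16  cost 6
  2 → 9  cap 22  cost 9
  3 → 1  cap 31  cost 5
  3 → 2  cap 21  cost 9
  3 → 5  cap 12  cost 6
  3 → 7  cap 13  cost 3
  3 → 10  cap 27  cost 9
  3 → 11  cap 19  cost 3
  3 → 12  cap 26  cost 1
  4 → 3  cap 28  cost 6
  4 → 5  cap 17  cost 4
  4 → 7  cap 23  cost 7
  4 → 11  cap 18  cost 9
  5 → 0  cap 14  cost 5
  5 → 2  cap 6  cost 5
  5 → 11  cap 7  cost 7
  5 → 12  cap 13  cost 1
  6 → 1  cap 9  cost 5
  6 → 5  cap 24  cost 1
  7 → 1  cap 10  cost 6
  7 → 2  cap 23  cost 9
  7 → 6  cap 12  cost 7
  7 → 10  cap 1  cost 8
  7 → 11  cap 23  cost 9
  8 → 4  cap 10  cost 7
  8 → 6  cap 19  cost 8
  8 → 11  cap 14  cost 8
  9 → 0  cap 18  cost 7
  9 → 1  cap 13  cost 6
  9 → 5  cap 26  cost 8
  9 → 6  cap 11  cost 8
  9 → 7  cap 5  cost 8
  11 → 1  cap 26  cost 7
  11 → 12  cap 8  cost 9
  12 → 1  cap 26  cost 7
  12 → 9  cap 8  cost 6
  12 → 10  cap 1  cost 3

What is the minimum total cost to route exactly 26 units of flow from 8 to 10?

shortest-cost path #1: 8→6→5→12→10 push 1 @ unit cost 13 (adds 13)
shortest-cost path #2: 8→4→7→10 push 1 @ unit cost 22 (adds 22)
shortest-cost path #3: 8→4→3→10 push 9 @ unit cost 22 (adds 198)
shortest-cost path #4: 8→6→5→0→7→4→3→10 push 1 @ unit cost 26 (adds 26)
shortest-cost path #5: 8→6→1→2→4→3→10 push 9 @ unit cost 33 (adds 297)
shortest-cost path #6: 8→6→5→2→4→3→10 push 5 @ unit cost 33 (adds 165)
total cost = 721

Minimum cost for 26 units: 721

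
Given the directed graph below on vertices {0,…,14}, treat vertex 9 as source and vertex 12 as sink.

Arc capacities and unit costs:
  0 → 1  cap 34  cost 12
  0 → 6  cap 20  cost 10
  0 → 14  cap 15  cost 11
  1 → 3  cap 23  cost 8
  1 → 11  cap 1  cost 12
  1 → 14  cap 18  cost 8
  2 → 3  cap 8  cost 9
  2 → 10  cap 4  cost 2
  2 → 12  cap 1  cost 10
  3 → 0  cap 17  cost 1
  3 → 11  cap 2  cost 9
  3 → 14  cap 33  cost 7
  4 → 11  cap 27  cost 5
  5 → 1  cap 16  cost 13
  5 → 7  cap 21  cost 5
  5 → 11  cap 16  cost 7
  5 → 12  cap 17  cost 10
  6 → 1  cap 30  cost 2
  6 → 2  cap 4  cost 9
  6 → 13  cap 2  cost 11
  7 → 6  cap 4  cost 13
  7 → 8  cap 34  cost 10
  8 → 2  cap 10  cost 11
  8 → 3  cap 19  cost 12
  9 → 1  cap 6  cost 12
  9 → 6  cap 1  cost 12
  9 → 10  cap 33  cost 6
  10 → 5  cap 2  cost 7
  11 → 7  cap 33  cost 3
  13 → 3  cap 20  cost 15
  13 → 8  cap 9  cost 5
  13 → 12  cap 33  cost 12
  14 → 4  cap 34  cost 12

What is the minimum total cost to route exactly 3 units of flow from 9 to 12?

Minimum cost for 3 units: 77

shortest-cost path #1: 9→10→5→12 push 2 @ unit cost 23 (adds 46)
shortest-cost path #2: 9→6→2→12 push 1 @ unit cost 31 (adds 31)
total cost = 77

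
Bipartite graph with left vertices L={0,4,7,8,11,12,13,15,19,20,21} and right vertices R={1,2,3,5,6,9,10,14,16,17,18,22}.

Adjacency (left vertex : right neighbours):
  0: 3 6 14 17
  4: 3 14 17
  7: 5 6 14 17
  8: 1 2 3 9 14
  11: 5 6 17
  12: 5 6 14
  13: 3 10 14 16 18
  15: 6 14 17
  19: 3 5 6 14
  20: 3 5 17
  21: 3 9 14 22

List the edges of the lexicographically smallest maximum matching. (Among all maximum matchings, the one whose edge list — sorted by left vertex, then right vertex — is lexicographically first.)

Lex-smallest maximum matching: {(0,3), (4,14), (7,5), (8,1), (11,6), (13,10), (15,17), (21,9)}

|M| = 8 (so the lex-smallest maximum matching has 8 edges)
process left vertices in ascending order; for each, take the smallest-labelled available neighbour that still permits 8 edges overall, or leave it unmatched if none does
lex-smallest matching: {0-3, 4-14, 7-5, 8-1, 11-6, 13-10, 15-17, 21-9}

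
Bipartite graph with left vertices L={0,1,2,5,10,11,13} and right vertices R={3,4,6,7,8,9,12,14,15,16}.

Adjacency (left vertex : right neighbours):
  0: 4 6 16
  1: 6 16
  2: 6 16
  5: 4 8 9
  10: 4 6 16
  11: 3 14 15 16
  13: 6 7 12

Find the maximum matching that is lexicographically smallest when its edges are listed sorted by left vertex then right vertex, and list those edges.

Lex-smallest maximum matching: {(0,4), (1,6), (2,16), (5,8), (11,3), (13,7)}

|M| = 6 (so the lex-smallest maximum matching has 6 edges)
process left vertices in ascending order; for each, take the smallest-labelled available neighbour that still permits 6 edges overall, or leave it unmatched if none does
lex-smallest matching: {0-4, 1-6, 2-16, 5-8, 11-3, 13-7}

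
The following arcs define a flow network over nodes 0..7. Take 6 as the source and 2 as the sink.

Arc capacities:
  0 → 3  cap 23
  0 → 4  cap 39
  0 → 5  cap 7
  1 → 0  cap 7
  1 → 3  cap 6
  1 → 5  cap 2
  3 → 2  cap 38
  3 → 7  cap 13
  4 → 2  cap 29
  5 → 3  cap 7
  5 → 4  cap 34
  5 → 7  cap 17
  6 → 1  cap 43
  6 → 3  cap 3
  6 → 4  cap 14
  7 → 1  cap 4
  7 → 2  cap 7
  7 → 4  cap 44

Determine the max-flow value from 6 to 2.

augment #1: 6→3→2 bottleneck 3, total now 3
augment #2: 6→4→2 bottleneck 14, total now 17
augment #3: 6→1→3→2 bottleneck 6, total now 23
augment #4: 6→1→0→3→2 bottleneck 7, total now 30
augment #5: 6→1→5→3→2 bottleneck 2, total now 32

Maximum flow value: 32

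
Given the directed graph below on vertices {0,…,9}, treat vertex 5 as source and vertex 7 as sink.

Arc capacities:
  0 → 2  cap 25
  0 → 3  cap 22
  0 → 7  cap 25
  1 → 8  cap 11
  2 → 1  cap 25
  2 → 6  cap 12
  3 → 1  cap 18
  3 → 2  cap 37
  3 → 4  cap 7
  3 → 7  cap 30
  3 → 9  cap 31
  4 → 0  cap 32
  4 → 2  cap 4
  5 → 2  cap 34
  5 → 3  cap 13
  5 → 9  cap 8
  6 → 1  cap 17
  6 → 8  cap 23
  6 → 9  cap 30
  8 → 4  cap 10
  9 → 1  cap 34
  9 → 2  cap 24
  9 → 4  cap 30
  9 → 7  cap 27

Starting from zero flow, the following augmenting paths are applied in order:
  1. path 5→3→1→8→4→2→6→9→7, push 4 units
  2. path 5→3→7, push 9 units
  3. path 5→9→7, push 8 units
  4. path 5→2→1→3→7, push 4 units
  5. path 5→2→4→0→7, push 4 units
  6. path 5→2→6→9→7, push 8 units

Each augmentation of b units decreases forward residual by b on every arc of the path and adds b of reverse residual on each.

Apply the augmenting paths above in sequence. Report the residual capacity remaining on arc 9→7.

Residual capacity of (9,7): 7

after path 1 (5→3→1→8→4→2→6→9→7, push 4): res(9,7)=23
after path 2 (5→3→7, push 9): res(9,7)=23
after path 3 (5→9→7, push 8): res(9,7)=15
after path 4 (5→2→1→3→7, push 4): res(9,7)=15
after path 5 (5→2→4→0→7, push 4): res(9,7)=15
after path 6 (5→2→6→9→7, push 8): res(9,7)=7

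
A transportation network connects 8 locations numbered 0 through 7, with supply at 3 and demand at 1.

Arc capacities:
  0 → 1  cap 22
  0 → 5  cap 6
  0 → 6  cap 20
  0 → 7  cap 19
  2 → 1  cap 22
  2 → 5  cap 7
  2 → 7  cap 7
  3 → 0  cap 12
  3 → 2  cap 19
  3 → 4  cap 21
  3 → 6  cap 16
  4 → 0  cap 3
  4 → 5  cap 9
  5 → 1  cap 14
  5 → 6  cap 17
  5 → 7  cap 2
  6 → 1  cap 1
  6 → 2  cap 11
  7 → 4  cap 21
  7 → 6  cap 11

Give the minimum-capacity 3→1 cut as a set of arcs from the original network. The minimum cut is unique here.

augment #1: 3→0→1 push 12
augment #2: 3→2→1 push 19
augment #3: 3→6→1 push 1
augment #4: 3→4→0→1 push 3
augment #5: 3→4→5→1 push 9
augment #6: 3→6→2→1 push 3
augment #7: 3→6→2→5→1 push 5
max flow = 52; residual-reachable set from 3 gives S-side
cut edges (S→T): {(2,1), (3,0), (4,0), (5,1), (6,1)} total cap 52

Min-cut arcs: {(2,1), (3,0), (4,0), (5,1), (6,1)} (total capacity 52)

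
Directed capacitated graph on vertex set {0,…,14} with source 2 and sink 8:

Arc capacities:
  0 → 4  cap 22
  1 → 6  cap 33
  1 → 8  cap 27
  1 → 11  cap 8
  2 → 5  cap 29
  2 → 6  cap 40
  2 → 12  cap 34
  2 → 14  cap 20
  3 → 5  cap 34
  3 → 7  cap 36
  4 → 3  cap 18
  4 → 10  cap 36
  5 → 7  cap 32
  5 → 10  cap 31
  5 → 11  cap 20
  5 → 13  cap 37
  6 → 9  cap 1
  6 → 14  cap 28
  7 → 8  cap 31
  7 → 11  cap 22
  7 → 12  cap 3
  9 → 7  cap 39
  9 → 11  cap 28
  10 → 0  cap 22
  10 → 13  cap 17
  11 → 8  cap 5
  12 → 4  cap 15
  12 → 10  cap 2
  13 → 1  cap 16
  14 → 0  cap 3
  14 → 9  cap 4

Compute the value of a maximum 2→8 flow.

Maximum flow value: 52

augment #1: 2→5→7→8 bottleneck 29, total now 29
augment #2: 2→6→9→7→8 bottleneck 1, total now 30
augment #3: 2→14→9→7→8 bottleneck 1, total now 31
augment #4: 2→14→9→11→8 bottleneck 3, total now 34
augment #5: 2→12→10→13→1→8 bottleneck 2, total now 36
augment #6: 2→12→4→3→5→11→8 bottleneck 2, total now 38
augment #7: 2→12→4→10→13→1→8 bottleneck 13, total now 51
augment #8: 2→14→0→4→10→13→1→8 bottleneck 1, total now 52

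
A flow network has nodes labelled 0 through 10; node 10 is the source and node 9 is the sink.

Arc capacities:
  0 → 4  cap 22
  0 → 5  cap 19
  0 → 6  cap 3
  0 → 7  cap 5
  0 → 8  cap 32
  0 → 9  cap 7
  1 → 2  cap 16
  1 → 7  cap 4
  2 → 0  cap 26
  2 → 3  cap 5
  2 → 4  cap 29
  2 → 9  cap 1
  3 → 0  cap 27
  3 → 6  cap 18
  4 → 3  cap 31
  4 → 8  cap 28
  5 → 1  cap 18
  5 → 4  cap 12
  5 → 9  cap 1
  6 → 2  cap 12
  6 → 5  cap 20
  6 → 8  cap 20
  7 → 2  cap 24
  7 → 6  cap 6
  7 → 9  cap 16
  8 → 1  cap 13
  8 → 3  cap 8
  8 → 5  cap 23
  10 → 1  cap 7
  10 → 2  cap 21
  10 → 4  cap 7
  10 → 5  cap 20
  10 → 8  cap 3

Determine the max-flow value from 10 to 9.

Maximum flow value: 18

augment #1: 10→2→9 bottleneck 1, total now 1
augment #2: 10→5→9 bottleneck 1, total now 2
augment #3: 10→1→7→9 bottleneck 4, total now 6
augment #4: 10→2→0→9 bottleneck 7, total now 13
augment #5: 10→2→0→7→9 bottleneck 5, total now 18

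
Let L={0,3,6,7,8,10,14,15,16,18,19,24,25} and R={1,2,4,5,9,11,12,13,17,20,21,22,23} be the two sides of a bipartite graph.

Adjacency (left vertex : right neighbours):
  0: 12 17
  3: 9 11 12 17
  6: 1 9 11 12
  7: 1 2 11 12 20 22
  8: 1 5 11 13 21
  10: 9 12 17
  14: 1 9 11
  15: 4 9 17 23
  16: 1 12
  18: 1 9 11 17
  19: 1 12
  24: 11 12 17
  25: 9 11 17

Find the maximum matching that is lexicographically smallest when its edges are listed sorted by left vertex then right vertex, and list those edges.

Lex-smallest maximum matching: {(0,12), (3,9), (6,1), (7,2), (8,5), (10,17), (14,11), (15,4)}

|M| = 8 (so the lex-smallest maximum matching has 8 edges)
process left vertices in ascending order; for each, take the smallest-labelled available neighbour that still permits 8 edges overall, or leave it unmatched if none does
lex-smallest matching: {0-12, 3-9, 6-1, 7-2, 8-5, 10-17, 14-11, 15-4}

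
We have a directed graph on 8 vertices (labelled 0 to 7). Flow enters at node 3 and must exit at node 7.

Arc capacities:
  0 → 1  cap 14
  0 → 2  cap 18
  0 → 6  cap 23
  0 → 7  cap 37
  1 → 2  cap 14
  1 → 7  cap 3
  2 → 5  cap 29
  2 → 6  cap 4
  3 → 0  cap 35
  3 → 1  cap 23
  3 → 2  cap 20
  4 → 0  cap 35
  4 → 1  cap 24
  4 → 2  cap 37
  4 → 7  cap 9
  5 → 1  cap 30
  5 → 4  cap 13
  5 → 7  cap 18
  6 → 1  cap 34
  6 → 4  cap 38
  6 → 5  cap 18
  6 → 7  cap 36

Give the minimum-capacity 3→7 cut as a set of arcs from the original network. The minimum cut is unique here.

augment #1: 3→0→7 push 35
augment #2: 3→1→7 push 3
augment #3: 3→2→5→7 push 18
augment #4: 3→2→6→7 push 2
augment #5: 3→1→2→6→7 push 2
augment #6: 3→1→2→5→4→7 push 9
augment #7: 3→1→2→5→4→0→7 push 2
max flow = 71; residual-reachable set from 3 gives S-side
cut edges (S→T): {(1,7), (2,5), (2,6), (3,0)} total cap 71

Min-cut arcs: {(1,7), (2,5), (2,6), (3,0)} (total capacity 71)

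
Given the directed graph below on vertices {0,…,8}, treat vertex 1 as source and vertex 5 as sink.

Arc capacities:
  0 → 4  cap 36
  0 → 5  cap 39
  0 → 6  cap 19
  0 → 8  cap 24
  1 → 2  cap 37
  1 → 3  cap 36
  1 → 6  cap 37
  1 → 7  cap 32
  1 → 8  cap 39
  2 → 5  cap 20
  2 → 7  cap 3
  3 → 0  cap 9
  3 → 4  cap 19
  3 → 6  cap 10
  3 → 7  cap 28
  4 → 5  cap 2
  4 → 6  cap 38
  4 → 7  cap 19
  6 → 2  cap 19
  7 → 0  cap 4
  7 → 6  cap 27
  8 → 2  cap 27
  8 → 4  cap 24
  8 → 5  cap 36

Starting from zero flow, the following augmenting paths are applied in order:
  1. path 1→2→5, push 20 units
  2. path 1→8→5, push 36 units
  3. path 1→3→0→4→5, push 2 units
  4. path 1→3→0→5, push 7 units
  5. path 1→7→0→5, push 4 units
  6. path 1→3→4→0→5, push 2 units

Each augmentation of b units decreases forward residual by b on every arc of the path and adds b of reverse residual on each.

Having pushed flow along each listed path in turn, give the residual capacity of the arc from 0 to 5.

after path 1 (1→2→5, push 20): res(0,5)=39
after path 2 (1→8→5, push 36): res(0,5)=39
after path 3 (1→3→0→4→5, push 2): res(0,5)=39
after path 4 (1→3→0→5, push 7): res(0,5)=32
after path 5 (1→7→0→5, push 4): res(0,5)=28
after path 6 (1→3→4→0→5, push 2): res(0,5)=26

Residual capacity of (0,5): 26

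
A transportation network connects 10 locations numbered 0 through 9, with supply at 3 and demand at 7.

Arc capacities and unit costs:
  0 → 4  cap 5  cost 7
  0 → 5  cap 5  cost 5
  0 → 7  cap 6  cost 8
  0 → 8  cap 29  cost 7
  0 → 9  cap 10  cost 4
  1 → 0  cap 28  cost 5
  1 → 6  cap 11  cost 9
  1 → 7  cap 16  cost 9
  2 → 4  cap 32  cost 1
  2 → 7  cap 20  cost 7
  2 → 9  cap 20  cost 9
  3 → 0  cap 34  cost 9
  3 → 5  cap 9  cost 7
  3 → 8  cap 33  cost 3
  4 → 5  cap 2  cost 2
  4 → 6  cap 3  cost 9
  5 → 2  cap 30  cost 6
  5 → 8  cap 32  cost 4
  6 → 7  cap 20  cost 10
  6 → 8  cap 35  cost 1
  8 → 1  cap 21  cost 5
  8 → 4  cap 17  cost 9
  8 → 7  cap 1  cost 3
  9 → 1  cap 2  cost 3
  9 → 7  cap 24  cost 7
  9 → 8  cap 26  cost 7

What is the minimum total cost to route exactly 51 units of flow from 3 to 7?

Minimum cost for 51 units: 1003

shortest-cost path #1: 3→8→7 push 1 @ unit cost 6 (adds 6)
shortest-cost path #2: 3→0→7 push 6 @ unit cost 17 (adds 102)
shortest-cost path #3: 3→8→1→7 push 16 @ unit cost 17 (adds 272)
shortest-cost path #4: 3→5→2→7 push 9 @ unit cost 20 (adds 180)
shortest-cost path #5: 3→0→9→7 push 10 @ unit cost 20 (adds 200)
shortest-cost path #6: 3→8→1→6→7 push 5 @ unit cost 27 (adds 135)
shortest-cost path #7: 3→0→5→2→7 push 4 @ unit cost 27 (adds 108)
total cost = 1003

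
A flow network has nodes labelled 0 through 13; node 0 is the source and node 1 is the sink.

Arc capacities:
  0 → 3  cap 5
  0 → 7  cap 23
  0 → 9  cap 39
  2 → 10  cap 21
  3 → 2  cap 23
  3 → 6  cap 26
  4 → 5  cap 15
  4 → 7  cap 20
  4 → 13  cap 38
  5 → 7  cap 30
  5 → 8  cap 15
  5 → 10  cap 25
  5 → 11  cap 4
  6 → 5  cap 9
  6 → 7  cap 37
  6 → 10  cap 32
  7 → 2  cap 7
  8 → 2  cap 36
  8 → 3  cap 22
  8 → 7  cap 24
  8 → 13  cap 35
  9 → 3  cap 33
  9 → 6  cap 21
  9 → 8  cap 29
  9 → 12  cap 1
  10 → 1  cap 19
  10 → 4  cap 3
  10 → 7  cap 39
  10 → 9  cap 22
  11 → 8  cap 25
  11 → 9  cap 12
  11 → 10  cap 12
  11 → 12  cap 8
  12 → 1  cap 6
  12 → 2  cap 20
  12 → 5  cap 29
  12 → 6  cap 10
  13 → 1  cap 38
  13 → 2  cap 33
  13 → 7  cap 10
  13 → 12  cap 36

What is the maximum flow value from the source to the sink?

Maximum flow value: 51

augment #1: 0→9→12→1 bottleneck 1, total now 1
augment #2: 0→3→2→10→1 bottleneck 5, total now 6
augment #3: 0→7→2→10→1 bottleneck 7, total now 13
augment #4: 0→9→6→10→1 bottleneck 7, total now 20
augment #5: 0→9→8→13→1 bottleneck 29, total now 49
augment #6: 0→9→6→5→8→13→1 bottleneck 2, total now 51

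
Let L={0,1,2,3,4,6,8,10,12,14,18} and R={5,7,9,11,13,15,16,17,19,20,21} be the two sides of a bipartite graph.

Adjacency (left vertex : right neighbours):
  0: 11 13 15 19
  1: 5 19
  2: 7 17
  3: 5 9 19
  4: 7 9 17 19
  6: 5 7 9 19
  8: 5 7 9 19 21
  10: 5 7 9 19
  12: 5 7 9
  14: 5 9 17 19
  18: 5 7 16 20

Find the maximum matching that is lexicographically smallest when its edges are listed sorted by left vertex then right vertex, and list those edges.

|M| = 8 (so the lex-smallest maximum matching has 8 edges)
process left vertices in ascending order; for each, take the smallest-labelled available neighbour that still permits 8 edges overall, or leave it unmatched if none does
lex-smallest matching: {0-11, 1-5, 2-7, 3-9, 4-17, 6-19, 8-21, 18-16}

Lex-smallest maximum matching: {(0,11), (1,5), (2,7), (3,9), (4,17), (6,19), (8,21), (18,16)}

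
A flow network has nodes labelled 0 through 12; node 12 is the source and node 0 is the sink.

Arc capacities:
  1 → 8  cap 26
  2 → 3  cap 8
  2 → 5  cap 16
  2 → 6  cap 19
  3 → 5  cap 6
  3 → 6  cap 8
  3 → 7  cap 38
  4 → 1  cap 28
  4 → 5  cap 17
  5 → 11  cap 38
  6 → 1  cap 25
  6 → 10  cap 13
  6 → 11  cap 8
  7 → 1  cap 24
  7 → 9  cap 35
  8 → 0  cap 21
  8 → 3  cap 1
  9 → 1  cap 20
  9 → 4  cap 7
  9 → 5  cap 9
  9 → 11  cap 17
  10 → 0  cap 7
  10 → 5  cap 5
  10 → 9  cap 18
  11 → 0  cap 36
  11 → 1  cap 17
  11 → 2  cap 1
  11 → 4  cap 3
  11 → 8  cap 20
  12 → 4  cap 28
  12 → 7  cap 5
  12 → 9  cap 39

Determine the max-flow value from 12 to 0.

Maximum flow value: 59

augment #1: 12→9→11→0 bottleneck 17, total now 17
augment #2: 12→4→1→8→0 bottleneck 21, total now 38
augment #3: 12→4→5→11→0 bottleneck 7, total now 45
augment #4: 12→9→5→11→0 bottleneck 9, total now 54
augment #5: 12→9→4→5→11→0 bottleneck 3, total now 57
augment #6: 12→7→1→8→3→6→10→0 bottleneck 1, total now 58
augment #7: 12→9→4→5→11→2→6→10→0 bottleneck 1, total now 59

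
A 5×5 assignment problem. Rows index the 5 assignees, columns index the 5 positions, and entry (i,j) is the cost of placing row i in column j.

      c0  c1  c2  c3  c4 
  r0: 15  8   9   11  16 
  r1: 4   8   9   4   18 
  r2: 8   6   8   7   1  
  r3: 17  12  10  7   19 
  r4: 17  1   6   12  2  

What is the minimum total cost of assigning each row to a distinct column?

optimal assignment: row0→col2 (cost 9), row1→col0 (cost 4), row2→col4 (cost 1), row3→col3 (cost 7), row4→col1 (cost 1)
total = 9 + 4 + 1 + 7 + 1 = 22

Minimum assignment cost: 22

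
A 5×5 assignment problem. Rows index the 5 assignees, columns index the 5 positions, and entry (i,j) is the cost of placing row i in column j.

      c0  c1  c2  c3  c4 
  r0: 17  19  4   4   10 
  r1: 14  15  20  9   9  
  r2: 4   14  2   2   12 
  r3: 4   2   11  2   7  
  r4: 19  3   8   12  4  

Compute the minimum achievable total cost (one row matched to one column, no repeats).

Minimum assignment cost: 22

one of 3 optimal assignments: row0→col2 (cost 4), row1→col4 (cost 9), row2→col0 (cost 4), row3→col3 (cost 2), row4→col1 (cost 3)
total = 4 + 9 + 4 + 2 + 3 = 22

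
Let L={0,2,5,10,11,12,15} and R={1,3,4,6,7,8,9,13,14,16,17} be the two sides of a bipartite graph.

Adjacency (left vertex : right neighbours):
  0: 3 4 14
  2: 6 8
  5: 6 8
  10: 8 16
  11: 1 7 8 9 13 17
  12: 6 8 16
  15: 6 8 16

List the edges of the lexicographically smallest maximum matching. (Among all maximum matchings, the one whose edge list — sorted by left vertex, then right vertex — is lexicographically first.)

Lex-smallest maximum matching: {(0,3), (2,6), (5,8), (10,16), (11,1)}

|M| = 5 (so the lex-smallest maximum matching has 5 edges)
process left vertices in ascending order; for each, take the smallest-labelled available neighbour that still permits 5 edges overall, or leave it unmatched if none does
lex-smallest matching: {0-3, 2-6, 5-8, 10-16, 11-1}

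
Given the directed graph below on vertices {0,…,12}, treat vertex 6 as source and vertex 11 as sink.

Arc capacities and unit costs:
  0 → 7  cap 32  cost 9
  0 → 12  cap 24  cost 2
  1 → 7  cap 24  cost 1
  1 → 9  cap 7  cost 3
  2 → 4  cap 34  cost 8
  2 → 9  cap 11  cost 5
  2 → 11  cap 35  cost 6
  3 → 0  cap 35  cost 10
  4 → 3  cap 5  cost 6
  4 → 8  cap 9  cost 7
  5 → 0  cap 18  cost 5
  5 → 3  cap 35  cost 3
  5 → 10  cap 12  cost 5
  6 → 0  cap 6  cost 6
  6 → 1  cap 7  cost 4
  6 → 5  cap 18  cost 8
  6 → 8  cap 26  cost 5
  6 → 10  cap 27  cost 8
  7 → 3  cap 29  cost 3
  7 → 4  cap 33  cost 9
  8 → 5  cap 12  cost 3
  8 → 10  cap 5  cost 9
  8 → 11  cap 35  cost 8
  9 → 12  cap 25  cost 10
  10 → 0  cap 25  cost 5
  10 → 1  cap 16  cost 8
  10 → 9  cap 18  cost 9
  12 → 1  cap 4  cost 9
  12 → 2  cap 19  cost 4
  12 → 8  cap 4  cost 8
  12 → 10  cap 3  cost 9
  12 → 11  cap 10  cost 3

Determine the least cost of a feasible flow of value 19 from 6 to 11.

Minimum cost for 19 units: 235

shortest-cost path #1: 6→0→12→11 push 6 @ unit cost 11 (adds 66)
shortest-cost path #2: 6→8→11 push 13 @ unit cost 13 (adds 169)
total cost = 235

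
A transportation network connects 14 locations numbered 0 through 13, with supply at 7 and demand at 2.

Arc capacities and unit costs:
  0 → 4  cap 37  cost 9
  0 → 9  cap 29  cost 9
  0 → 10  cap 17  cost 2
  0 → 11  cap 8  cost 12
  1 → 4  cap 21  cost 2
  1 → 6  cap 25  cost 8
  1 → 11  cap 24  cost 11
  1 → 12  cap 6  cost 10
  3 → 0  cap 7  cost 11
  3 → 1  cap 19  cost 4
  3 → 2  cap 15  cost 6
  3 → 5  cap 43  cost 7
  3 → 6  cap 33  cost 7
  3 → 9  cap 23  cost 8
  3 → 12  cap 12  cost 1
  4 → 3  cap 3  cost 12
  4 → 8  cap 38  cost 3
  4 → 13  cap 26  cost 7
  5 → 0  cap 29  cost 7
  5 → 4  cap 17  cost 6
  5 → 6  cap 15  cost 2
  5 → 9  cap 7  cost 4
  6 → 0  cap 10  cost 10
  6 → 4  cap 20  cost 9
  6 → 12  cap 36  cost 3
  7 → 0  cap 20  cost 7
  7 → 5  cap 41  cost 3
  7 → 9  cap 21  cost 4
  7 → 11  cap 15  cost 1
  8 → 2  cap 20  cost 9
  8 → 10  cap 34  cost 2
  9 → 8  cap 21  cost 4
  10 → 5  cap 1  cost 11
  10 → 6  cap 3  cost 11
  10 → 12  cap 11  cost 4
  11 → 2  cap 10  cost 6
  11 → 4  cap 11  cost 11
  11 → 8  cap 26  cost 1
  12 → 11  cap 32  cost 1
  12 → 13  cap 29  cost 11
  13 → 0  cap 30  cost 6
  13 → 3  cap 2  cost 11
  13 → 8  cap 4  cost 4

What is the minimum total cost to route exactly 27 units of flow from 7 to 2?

shortest-cost path #1: 7→11→2 push 10 @ unit cost 7 (adds 70)
shortest-cost path #2: 7→11→8→2 push 5 @ unit cost 11 (adds 55)
shortest-cost path #3: 7→9→8→2 push 12 @ unit cost 17 (adds 204)
total cost = 329

Minimum cost for 27 units: 329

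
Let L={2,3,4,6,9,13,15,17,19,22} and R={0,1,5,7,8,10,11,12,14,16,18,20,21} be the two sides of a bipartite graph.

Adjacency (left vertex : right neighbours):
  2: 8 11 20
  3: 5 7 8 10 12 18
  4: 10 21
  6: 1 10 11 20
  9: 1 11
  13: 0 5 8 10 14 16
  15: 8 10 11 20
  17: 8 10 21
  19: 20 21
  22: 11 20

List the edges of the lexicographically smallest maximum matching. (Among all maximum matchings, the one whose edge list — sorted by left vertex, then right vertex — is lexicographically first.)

|M| = 8 (so the lex-smallest maximum matching has 8 edges)
process left vertices in ascending order; for each, take the smallest-labelled available neighbour that still permits 8 edges overall, or leave it unmatched if none does
lex-smallest matching: {2-8, 3-5, 4-10, 6-1, 9-11, 13-0, 15-20, 17-21}

Lex-smallest maximum matching: {(2,8), (3,5), (4,10), (6,1), (9,11), (13,0), (15,20), (17,21)}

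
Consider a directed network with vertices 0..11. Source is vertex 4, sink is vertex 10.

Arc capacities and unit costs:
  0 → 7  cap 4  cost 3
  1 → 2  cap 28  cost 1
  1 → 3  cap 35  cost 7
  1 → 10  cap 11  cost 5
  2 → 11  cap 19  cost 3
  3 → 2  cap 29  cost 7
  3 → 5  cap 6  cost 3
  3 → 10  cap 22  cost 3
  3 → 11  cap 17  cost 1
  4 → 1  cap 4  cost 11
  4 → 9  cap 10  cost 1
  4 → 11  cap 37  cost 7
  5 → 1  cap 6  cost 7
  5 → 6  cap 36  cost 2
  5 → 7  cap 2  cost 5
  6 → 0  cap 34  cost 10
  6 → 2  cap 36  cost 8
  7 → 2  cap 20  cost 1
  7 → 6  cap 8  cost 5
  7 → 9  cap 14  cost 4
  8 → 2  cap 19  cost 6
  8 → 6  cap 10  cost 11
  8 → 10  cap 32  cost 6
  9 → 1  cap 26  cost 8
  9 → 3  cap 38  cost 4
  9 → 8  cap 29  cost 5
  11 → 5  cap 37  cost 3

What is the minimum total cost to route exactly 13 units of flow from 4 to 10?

shortest-cost path #1: 4→9→3→10 push 10 @ unit cost 8 (adds 80)
shortest-cost path #2: 4→1→10 push 3 @ unit cost 16 (adds 48)
total cost = 128

Minimum cost for 13 units: 128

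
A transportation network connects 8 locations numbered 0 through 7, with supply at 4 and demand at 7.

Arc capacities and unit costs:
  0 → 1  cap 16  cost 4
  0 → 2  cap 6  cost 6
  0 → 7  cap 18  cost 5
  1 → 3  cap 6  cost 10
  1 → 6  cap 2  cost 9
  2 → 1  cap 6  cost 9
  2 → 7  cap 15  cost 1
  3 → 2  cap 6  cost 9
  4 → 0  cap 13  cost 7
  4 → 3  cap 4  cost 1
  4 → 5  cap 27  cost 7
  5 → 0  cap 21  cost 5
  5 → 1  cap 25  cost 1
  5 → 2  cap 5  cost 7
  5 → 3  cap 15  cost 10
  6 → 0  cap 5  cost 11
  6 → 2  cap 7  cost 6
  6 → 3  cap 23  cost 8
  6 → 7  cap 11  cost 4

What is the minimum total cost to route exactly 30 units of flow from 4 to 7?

shortest-cost path #1: 4→3→2→7 push 4 @ unit cost 11 (adds 44)
shortest-cost path #2: 4→0→7 push 13 @ unit cost 12 (adds 156)
shortest-cost path #3: 4→5→2→7 push 5 @ unit cost 15 (adds 75)
shortest-cost path #4: 4→5→0→7 push 5 @ unit cost 17 (adds 85)
shortest-cost path #5: 4→5→0→2→7 push 3 @ unit cost 19 (adds 57)
total cost = 417

Minimum cost for 30 units: 417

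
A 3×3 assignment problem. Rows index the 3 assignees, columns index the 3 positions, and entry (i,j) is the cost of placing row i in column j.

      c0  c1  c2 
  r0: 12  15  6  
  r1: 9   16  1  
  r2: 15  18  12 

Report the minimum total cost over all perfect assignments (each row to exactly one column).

Minimum assignment cost: 31

one of 2 optimal assignments: row0→col0 (cost 12), row1→col2 (cost 1), row2→col1 (cost 18)
total = 12 + 1 + 18 = 31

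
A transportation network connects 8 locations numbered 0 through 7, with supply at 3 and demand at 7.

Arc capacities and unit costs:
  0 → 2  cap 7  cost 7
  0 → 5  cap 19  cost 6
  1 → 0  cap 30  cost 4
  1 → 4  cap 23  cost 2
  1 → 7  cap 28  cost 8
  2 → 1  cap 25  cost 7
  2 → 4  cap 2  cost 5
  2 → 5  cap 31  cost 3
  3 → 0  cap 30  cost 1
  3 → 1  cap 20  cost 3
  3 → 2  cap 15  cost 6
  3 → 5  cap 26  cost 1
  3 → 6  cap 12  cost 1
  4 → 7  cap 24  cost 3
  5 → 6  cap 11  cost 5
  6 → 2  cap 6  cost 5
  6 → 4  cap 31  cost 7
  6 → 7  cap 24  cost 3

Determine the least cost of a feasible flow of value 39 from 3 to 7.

Minimum cost for 39 units: 271

shortest-cost path #1: 3→6→7 push 12 @ unit cost 4 (adds 48)
shortest-cost path #2: 3→1→4→7 push 20 @ unit cost 8 (adds 160)
shortest-cost path #3: 3→5→6→7 push 7 @ unit cost 9 (adds 63)
total cost = 271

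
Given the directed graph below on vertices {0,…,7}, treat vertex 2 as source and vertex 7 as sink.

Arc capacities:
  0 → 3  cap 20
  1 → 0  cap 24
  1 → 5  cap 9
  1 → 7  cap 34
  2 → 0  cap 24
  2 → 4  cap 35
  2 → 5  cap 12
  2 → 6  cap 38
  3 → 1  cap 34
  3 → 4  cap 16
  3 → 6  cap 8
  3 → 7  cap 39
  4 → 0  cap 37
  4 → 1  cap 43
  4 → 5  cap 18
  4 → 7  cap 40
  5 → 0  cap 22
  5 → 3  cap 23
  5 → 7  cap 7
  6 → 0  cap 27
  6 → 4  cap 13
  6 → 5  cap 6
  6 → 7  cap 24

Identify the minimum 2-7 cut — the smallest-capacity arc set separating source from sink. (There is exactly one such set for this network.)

Min-cut arcs: {(0,3), (2,4), (2,5), (2,6)} (total capacity 105)

augment #1: 2→4→7 push 35
augment #2: 2→5→7 push 7
augment #3: 2→6→7 push 24
augment #4: 2→0→3→7 push 20
augment #5: 2→5→3→7 push 5
augment #6: 2→6→4→7 push 5
augment #7: 2→6→4→1→7 push 8
augment #8: 2→6→5→3→7 push 1
max flow = 105; residual-reachable set from 2 gives S-side
cut edges (S→T): {(0,3), (2,4), (2,5), (2,6)} total cap 105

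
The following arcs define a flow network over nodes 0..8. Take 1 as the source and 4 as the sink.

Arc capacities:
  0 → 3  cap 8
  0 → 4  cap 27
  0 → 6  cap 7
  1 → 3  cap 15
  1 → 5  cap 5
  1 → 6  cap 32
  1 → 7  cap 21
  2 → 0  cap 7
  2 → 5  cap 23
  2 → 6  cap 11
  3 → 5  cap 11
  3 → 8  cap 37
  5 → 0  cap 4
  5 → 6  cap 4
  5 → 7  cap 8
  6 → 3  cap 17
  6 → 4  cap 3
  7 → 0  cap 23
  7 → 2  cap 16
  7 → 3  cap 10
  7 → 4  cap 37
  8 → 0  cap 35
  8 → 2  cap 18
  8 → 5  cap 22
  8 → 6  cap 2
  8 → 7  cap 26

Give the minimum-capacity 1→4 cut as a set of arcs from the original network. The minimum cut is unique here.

augment #1: 1→6→4 push 3
augment #2: 1→7→4 push 21
augment #3: 1→5→0→4 push 4
augment #4: 1→5→7→4 push 1
augment #5: 1→3→5→7→4 push 7
augment #6: 1→3→8→0→4 push 8
augment #7: 1→6→3→8→0→4 push 15
augment #8: 1→6→3→8→7→4 push 2
max flow = 61; residual-reachable set from 1 gives S-side
cut edges (S→T): {(1,3), (1,5), (1,7), (6,3), (6,4)} total cap 61

Min-cut arcs: {(1,3), (1,5), (1,7), (6,3), (6,4)} (total capacity 61)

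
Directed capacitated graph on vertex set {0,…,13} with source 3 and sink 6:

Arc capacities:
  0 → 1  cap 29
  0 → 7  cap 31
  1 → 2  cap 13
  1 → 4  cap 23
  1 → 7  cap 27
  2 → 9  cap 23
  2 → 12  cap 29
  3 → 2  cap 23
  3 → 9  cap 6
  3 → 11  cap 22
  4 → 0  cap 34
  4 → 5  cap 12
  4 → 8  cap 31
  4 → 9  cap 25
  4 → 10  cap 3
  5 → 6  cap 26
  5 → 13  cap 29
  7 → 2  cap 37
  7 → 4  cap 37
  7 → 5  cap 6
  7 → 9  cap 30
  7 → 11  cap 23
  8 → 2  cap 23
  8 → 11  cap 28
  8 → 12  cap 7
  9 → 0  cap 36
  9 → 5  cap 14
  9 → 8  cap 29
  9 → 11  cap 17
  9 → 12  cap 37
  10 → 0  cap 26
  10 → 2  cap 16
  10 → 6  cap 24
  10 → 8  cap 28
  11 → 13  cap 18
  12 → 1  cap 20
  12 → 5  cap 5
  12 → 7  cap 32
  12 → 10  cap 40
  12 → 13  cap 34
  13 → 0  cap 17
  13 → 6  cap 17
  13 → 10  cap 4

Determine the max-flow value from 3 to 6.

augment #1: 3→9→5→6 bottleneck 6, total now 6
augment #2: 3→11→13→6 bottleneck 17, total now 23
augment #3: 3→2→9→5→6 bottleneck 8, total now 31
augment #4: 3→2→12→5→6 bottleneck 5, total now 36
augment #5: 3→2→12→10→6 bottleneck 10, total now 46
augment #6: 3→11→13→10→6 bottleneck 1, total now 47

Maximum flow value: 47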